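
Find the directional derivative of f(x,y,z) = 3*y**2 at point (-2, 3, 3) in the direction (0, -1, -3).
-9*sqrt(10)/5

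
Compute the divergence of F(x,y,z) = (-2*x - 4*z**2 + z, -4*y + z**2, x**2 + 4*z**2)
8*z - 6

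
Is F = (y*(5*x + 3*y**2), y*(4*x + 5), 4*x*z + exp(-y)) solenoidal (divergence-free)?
No, ∇·F = 8*x + 5*y + 5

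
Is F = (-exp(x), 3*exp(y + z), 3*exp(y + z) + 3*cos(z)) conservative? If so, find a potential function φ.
Yes, F is conservative. φ = -exp(x) + 3*exp(y + z) + 3*sin(z)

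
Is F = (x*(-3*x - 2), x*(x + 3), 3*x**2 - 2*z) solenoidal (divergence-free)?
No, ∇·F = -6*x - 4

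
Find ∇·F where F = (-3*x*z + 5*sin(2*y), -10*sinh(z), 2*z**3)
3*z*(2*z - 1)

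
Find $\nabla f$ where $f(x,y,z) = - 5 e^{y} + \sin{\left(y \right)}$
(0, -5*exp(y) + cos(y), 0)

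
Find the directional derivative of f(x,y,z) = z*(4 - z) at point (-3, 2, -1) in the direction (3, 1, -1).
-6*sqrt(11)/11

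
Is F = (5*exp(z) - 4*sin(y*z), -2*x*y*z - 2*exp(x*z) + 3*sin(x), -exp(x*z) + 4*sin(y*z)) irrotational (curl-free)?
No, ∇×F = (2*x*y + 2*x*exp(x*z) + 4*z*cos(y*z), -4*y*cos(y*z) + z*exp(x*z) + 5*exp(z), -2*y*z - 2*z*exp(x*z) + 4*z*cos(y*z) + 3*cos(x))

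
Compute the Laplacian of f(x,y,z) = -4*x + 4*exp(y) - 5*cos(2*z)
4*exp(y) + 20*cos(2*z)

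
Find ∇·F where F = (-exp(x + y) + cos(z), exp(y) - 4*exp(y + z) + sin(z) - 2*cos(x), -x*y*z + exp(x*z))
-x*y + x*exp(x*z) + exp(y) - exp(x + y) - 4*exp(y + z)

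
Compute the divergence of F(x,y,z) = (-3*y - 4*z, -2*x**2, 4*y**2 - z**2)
-2*z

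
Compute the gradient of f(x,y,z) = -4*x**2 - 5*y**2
(-8*x, -10*y, 0)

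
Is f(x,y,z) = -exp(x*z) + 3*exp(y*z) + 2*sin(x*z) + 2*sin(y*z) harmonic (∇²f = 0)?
No, ∇²f = -x**2*exp(x*z) - 2*x**2*sin(x*z) + 3*y**2*exp(y*z) - 2*y**2*sin(y*z) - z**2*(exp(x*z) + 2*sin(x*z)) + z**2*(3*exp(y*z) - 2*sin(y*z))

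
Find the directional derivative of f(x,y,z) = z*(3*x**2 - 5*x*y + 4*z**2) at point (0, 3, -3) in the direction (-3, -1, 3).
189*sqrt(19)/19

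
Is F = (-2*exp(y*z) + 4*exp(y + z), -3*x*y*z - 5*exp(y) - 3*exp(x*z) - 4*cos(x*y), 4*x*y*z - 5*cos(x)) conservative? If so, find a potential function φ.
No, ∇×F = (x*(3*y + 4*z + 3*exp(x*z)), -4*y*z - 2*y*exp(y*z) + 4*exp(y + z) - 5*sin(x), -3*y*z + 4*y*sin(x*y) - 3*z*exp(x*z) + 2*z*exp(y*z) - 4*exp(y + z)) ≠ 0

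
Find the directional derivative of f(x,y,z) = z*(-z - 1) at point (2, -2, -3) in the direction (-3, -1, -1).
-5*sqrt(11)/11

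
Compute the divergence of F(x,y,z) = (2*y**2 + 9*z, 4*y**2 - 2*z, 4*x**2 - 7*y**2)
8*y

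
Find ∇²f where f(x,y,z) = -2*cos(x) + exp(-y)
2*cos(x) + exp(-y)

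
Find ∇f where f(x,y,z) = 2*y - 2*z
(0, 2, -2)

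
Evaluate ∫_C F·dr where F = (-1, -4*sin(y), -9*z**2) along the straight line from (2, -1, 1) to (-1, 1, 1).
3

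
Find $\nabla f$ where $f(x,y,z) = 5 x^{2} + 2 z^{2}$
(10*x, 0, 4*z)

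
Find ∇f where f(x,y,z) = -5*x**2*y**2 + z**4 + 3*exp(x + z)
(-10*x*y**2 + 3*exp(x + z), -10*x**2*y, 4*z**3 + 3*exp(x + z))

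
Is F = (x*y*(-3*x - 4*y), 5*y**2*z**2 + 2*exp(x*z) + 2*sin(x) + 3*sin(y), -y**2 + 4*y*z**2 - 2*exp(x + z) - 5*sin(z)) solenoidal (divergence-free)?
No, ∇·F = -6*x*y - 4*y**2 + 10*y*z**2 + 8*y*z - 2*exp(x + z) + 3*cos(y) - 5*cos(z)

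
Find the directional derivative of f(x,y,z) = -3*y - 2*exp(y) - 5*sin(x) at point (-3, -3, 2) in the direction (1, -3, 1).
sqrt(11)*(6 - 5*exp(3)*cos(3) + 9*exp(3))*exp(-3)/11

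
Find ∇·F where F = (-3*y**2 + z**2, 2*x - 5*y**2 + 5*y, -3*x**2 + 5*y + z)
6 - 10*y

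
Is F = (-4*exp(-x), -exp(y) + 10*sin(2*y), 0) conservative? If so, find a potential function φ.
Yes, F is conservative. φ = -exp(y) - 5*cos(2*y) + 4*exp(-x)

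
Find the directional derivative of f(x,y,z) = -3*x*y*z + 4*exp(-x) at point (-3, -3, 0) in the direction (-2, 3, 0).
8*sqrt(13)*exp(3)/13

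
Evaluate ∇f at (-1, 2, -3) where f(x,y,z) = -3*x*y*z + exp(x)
(exp(-1) + 18, -9, 6)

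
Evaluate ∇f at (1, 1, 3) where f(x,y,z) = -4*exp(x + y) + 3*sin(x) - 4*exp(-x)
(-4*exp(2) + 4*exp(-1) + 3*cos(1), -4*exp(2), 0)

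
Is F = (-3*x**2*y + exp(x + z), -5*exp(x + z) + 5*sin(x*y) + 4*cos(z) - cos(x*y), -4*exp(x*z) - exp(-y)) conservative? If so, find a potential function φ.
No, ∇×F = (5*exp(x + z) + 4*sin(z) + exp(-y), 4*z*exp(x*z) + exp(x + z), 3*x**2 + y*sin(x*y) + 5*y*cos(x*y) - 5*exp(x + z)) ≠ 0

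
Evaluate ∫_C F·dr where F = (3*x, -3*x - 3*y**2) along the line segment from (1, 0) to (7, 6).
-216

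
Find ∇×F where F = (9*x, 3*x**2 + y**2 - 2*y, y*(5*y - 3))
(10*y - 3, 0, 6*x)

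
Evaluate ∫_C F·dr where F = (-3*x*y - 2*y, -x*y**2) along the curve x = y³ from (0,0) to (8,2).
-4184/21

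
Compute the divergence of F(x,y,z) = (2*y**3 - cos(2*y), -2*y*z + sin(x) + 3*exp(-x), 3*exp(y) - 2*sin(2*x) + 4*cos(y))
-2*z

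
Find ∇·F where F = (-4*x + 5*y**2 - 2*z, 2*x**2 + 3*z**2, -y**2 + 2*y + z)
-3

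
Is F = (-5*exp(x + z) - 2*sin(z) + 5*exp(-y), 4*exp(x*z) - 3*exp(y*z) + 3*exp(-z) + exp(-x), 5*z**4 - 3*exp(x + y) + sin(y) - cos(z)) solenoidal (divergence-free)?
No, ∇·F = 20*z**3 - 3*z*exp(y*z) - 5*exp(x + z) + sin(z)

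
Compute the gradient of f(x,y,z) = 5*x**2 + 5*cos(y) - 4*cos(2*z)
(10*x, -5*sin(y), 8*sin(2*z))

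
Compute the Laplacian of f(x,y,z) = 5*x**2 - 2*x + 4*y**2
18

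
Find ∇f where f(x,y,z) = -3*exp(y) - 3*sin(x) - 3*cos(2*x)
(3*(4*sin(x) - 1)*cos(x), -3*exp(y), 0)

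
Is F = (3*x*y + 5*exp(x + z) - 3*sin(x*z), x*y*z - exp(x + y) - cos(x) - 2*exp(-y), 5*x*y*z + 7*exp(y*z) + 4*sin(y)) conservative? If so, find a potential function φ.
No, ∇×F = (-x*y + 5*x*z + 7*z*exp(y*z) + 4*cos(y), -3*x*cos(x*z) - 5*y*z + 5*exp(x + z), -3*x + y*z - exp(x + y) + sin(x)) ≠ 0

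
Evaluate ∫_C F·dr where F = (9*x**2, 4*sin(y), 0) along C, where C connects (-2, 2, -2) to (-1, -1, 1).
-4*cos(1) + 4*cos(2) + 21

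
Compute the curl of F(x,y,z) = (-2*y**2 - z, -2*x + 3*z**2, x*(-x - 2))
(-6*z, 2*x + 1, 4*y - 2)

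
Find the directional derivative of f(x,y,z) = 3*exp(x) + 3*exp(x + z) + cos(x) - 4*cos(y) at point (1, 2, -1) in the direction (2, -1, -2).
-4*sin(2)/3 - 2*sin(1)/3 + 2*E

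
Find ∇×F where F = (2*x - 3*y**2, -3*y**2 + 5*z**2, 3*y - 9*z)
(3 - 10*z, 0, 6*y)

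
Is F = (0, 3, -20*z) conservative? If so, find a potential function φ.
Yes, F is conservative. φ = 3*y - 10*z**2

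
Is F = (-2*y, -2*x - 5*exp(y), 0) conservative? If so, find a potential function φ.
Yes, F is conservative. φ = -2*x*y - 5*exp(y)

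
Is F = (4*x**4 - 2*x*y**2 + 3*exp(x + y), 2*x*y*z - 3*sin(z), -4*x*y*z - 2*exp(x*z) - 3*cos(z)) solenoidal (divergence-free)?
No, ∇·F = 16*x**3 - 4*x*y + 2*x*z - 2*x*exp(x*z) - 2*y**2 + 3*exp(x + y) + 3*sin(z)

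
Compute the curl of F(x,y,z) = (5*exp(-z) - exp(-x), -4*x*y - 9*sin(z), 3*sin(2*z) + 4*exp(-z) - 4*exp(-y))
(9*cos(z) + 4*exp(-y), -5*exp(-z), -4*y)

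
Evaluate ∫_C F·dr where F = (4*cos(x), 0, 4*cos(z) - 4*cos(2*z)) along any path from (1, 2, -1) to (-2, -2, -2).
-10*sin(2) + 2*sin(4)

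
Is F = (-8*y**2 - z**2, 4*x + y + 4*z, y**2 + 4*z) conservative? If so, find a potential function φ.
No, ∇×F = (2*y - 4, -2*z, 16*y + 4) ≠ 0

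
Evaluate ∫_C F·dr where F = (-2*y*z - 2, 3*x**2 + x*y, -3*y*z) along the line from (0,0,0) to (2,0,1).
-4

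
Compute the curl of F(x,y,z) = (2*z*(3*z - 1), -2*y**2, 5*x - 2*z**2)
(0, 12*z - 7, 0)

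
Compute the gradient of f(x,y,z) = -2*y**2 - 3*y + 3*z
(0, -4*y - 3, 3)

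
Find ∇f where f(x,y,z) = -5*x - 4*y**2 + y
(-5, 1 - 8*y, 0)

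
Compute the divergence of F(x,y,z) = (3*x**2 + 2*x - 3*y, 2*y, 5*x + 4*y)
6*x + 4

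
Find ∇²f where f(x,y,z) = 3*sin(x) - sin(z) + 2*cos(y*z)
-2*y**2*cos(y*z) - 2*z**2*cos(y*z) - 3*sin(x) + sin(z)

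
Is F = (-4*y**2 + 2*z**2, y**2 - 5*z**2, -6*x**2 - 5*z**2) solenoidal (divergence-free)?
No, ∇·F = 2*y - 10*z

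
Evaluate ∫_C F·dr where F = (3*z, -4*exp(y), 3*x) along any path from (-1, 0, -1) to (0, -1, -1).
1 - 4*exp(-1)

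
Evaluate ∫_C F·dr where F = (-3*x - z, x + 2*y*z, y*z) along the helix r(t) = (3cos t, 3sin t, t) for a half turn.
6*pi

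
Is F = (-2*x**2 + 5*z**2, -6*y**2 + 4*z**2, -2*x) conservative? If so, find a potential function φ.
No, ∇×F = (-8*z, 10*z + 2, 0) ≠ 0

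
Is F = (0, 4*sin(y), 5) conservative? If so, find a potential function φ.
Yes, F is conservative. φ = 5*z - 4*cos(y)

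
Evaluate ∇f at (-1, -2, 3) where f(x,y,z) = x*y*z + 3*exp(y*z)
(-6, -3 + 9*exp(-6), 2 - 6*exp(-6))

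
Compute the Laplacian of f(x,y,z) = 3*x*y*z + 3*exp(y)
3*exp(y)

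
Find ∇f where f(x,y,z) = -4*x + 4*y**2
(-4, 8*y, 0)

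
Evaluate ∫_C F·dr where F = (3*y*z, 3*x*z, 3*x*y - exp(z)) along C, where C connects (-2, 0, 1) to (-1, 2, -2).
-exp(-2) + E + 12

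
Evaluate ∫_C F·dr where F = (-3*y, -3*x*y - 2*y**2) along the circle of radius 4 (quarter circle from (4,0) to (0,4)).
-320/3 + 12*pi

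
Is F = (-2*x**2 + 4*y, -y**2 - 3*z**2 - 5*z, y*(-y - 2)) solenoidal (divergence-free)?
No, ∇·F = -4*x - 2*y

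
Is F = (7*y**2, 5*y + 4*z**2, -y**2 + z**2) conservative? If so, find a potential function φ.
No, ∇×F = (-2*y - 8*z, 0, -14*y) ≠ 0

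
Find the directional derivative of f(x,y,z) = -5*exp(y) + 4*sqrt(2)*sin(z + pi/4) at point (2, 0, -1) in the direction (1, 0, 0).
0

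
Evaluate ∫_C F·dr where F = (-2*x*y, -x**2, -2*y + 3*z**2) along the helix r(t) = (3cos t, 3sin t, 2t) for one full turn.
64*pi**3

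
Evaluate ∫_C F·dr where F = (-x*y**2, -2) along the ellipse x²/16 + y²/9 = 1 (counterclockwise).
0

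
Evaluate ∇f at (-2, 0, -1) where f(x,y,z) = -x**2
(4, 0, 0)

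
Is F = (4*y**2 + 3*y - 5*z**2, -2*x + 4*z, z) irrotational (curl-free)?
No, ∇×F = (-4, -10*z, -8*y - 5)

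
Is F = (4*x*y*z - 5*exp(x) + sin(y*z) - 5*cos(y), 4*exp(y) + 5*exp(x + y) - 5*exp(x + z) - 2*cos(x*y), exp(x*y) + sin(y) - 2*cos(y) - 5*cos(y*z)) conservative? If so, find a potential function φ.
No, ∇×F = (x*exp(x*y) + 5*z*sin(y*z) + 5*exp(x + z) + 2*sin(y) + cos(y), y*(4*x - exp(x*y) + cos(y*z)), -4*x*z + 2*y*sin(x*y) - z*cos(y*z) + 5*exp(x + y) - 5*exp(x + z) - 5*sin(y)) ≠ 0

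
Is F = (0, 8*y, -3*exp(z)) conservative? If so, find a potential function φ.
Yes, F is conservative. φ = 4*y**2 - 3*exp(z)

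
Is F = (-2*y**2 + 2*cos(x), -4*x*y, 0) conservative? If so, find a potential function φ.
Yes, F is conservative. φ = -2*x*y**2 + 2*sin(x)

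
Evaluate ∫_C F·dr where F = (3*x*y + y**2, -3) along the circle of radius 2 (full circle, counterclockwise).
0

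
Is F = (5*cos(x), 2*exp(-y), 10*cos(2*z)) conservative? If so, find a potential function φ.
Yes, F is conservative. φ = 5*sin(x) + 5*sin(2*z) - 2*exp(-y)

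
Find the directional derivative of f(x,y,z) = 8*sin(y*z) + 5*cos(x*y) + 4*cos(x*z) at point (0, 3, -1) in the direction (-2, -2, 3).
88*sqrt(17)*cos(3)/17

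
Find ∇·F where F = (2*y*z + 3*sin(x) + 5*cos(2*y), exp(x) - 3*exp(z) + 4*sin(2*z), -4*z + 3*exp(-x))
3*cos(x) - 4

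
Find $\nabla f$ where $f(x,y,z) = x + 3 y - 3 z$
(1, 3, -3)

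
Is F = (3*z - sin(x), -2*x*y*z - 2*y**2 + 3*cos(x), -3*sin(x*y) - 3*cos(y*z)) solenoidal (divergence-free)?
No, ∇·F = -2*x*z + 3*y*sin(y*z) - 4*y - cos(x)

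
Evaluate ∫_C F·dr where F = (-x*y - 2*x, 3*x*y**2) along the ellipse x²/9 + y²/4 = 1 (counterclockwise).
18*pi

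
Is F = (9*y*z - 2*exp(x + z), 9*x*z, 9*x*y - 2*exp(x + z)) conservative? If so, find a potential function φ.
Yes, F is conservative. φ = 9*x*y*z - 2*exp(x + z)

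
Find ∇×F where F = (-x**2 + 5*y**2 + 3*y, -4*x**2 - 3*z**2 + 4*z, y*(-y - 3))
(-2*y + 6*z - 7, 0, -8*x - 10*y - 3)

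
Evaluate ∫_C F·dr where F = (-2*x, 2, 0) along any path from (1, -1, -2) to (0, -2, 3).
-1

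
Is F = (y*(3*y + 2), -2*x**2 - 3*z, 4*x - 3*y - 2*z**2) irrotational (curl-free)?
No, ∇×F = (0, -4, -4*x - 6*y - 2)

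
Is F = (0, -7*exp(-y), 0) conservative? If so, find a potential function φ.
Yes, F is conservative. φ = 7*exp(-y)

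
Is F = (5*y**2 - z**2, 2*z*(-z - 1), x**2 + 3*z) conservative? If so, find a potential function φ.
No, ∇×F = (4*z + 2, -2*x - 2*z, -10*y) ≠ 0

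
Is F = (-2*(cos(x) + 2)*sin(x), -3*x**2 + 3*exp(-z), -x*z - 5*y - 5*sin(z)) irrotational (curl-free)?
No, ∇×F = (-5 + 3*exp(-z), z, -6*x)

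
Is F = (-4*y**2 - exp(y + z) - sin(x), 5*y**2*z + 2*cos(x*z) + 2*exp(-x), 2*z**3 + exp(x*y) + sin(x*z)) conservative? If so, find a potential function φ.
No, ∇×F = (x*exp(x*y) + 2*x*sin(x*z) - 5*y**2, -y*exp(x*y) - z*cos(x*z) - exp(y + z), 8*y - 2*z*sin(x*z) + exp(y + z) - 2*exp(-x)) ≠ 0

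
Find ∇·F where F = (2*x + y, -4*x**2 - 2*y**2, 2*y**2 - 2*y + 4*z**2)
-4*y + 8*z + 2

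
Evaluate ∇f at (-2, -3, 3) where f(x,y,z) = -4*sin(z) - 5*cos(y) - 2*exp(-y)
(0, -5*sin(3) + 2*exp(3), -4*cos(3))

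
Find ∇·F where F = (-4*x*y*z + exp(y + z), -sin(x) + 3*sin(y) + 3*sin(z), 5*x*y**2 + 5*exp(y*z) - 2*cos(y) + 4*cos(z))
-4*y*z + 5*y*exp(y*z) - 4*sin(z) + 3*cos(y)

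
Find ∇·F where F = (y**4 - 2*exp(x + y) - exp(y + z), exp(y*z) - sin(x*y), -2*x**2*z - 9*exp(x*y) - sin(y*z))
-2*x**2 - x*cos(x*y) - y*cos(y*z) + z*exp(y*z) - 2*exp(x + y)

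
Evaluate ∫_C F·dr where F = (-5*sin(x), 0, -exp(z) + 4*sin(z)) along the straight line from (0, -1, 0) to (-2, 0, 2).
-exp(2) + cos(2)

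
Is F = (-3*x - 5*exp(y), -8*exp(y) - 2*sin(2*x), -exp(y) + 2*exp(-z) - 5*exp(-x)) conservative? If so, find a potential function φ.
No, ∇×F = (-exp(y), -5*exp(-x), 5*exp(y) - 4*cos(2*x)) ≠ 0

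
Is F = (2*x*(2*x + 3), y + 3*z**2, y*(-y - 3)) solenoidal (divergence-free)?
No, ∇·F = 8*x + 7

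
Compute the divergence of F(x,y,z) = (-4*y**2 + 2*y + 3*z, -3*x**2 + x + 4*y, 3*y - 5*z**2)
4 - 10*z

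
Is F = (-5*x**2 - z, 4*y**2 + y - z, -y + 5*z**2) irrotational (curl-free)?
No, ∇×F = (0, -1, 0)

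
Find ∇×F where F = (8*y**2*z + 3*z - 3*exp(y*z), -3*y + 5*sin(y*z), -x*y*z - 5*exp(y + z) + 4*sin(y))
(-x*z - 5*y*cos(y*z) - 5*exp(y + z) + 4*cos(y), 8*y**2 + y*z - 3*y*exp(y*z) + 3, z*(-16*y + 3*exp(y*z)))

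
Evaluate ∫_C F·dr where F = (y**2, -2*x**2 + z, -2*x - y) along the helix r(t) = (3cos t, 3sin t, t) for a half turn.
-48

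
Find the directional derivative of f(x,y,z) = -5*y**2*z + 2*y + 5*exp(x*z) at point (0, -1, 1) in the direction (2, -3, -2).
-16*sqrt(17)/17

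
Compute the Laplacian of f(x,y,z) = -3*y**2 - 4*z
-6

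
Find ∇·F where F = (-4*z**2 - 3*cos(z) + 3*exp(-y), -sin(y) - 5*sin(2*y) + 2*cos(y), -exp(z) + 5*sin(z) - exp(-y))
-exp(z) - 2*sin(y) - cos(y) - 10*cos(2*y) + 5*cos(z)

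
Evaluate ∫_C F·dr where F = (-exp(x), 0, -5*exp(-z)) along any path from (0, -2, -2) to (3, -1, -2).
1 - exp(3)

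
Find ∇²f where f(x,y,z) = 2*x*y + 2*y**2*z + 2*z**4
4*z*(6*z + 1)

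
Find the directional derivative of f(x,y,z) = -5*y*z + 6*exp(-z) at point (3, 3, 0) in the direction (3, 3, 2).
-21*sqrt(22)/11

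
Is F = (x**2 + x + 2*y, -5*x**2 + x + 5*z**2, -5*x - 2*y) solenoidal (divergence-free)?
No, ∇·F = 2*x + 1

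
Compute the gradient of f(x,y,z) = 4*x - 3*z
(4, 0, -3)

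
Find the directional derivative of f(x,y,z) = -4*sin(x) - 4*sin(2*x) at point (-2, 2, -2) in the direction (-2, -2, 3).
8*sqrt(17)*(2*cos(4) + cos(2))/17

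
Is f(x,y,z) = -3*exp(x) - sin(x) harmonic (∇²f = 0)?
No, ∇²f = -3*exp(x) + sin(x)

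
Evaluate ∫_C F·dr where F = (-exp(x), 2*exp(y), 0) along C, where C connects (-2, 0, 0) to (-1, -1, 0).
-2 + exp(-2) + exp(-1)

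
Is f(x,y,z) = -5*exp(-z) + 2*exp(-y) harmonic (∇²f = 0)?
No, ∇²f = -5*exp(-z) + 2*exp(-y)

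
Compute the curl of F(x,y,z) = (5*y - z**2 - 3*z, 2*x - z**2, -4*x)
(2*z, 1 - 2*z, -3)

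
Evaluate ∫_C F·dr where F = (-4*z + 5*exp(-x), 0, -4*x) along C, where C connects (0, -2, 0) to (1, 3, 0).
5 - 5*exp(-1)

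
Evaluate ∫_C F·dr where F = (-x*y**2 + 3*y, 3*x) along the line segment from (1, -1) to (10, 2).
-27/4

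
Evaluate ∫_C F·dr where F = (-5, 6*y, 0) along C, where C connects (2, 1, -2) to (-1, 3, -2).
39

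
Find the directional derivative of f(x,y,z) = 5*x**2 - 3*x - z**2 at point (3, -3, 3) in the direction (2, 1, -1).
10*sqrt(6)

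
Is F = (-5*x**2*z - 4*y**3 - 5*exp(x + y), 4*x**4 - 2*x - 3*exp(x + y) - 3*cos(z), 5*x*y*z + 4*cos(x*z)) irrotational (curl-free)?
No, ∇×F = (5*x*z - 3*sin(z), -5*x**2 - 5*y*z + 4*z*sin(x*z), 16*x**3 + 12*y**2 + 2*exp(x + y) - 2)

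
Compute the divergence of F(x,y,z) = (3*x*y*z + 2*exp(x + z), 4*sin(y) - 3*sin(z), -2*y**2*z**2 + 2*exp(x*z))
2*x*exp(x*z) - 4*y**2*z + 3*y*z + 2*exp(x + z) + 4*cos(y)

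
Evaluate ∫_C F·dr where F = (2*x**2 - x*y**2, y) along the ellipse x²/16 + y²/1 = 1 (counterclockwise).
0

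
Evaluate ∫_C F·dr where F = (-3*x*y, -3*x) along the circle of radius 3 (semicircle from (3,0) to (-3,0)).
-27*pi/2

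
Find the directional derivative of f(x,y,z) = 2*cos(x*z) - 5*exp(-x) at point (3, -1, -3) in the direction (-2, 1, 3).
5*sqrt(14)*(-1 + 3*exp(3)*sin(9))*exp(-3)/7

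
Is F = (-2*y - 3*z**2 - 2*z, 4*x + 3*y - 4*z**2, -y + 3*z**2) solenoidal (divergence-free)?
No, ∇·F = 6*z + 3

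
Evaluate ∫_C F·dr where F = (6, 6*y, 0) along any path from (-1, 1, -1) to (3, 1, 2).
24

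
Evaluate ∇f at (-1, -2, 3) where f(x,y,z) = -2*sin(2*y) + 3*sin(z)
(0, -4*cos(4), 3*cos(3))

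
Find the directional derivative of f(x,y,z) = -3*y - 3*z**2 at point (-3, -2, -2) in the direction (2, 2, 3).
30*sqrt(17)/17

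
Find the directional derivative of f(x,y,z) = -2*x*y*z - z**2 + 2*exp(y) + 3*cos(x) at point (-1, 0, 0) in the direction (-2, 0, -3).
-6*sqrt(13)*sin(1)/13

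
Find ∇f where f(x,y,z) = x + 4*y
(1, 4, 0)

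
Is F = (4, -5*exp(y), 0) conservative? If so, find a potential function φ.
Yes, F is conservative. φ = 4*x - 5*exp(y)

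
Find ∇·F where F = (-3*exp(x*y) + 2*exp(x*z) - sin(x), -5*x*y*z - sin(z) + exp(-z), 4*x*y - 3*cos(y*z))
-5*x*z - 3*y*exp(x*y) + 3*y*sin(y*z) + 2*z*exp(x*z) - cos(x)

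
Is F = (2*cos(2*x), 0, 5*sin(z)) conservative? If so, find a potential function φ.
Yes, F is conservative. φ = sin(2*x) - 5*cos(z)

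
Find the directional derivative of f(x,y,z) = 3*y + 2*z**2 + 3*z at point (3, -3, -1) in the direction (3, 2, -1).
sqrt(14)/2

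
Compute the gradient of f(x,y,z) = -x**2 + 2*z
(-2*x, 0, 2)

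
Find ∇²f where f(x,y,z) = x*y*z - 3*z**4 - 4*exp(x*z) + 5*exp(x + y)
-4*x**2*exp(x*z) - 4*z**2*exp(x*z) - 36*z**2 + 10*exp(x + y)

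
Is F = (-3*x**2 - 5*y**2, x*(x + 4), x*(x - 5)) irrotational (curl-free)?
No, ∇×F = (0, 5 - 2*x, 2*x + 10*y + 4)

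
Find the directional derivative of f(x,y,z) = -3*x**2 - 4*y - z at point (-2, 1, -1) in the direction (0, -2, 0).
4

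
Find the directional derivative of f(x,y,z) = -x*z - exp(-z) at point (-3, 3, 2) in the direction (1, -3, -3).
sqrt(19)*(-11*exp(2) - 3)*exp(-2)/19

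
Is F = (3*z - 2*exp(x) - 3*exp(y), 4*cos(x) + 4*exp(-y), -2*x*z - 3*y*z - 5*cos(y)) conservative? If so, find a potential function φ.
No, ∇×F = (-3*z + 5*sin(y), 2*z + 3, 3*exp(y) - 4*sin(x)) ≠ 0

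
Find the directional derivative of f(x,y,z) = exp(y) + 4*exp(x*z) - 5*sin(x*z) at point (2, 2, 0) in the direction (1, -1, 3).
sqrt(11)*(-exp(2) - 6)/11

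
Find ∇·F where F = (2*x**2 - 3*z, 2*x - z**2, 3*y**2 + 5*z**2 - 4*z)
4*x + 10*z - 4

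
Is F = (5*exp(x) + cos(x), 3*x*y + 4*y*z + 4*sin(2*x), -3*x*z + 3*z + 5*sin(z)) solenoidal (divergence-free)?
No, ∇·F = 4*z + 5*exp(x) - sin(x) + 5*cos(z) + 3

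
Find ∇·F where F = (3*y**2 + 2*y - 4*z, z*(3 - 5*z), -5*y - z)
-1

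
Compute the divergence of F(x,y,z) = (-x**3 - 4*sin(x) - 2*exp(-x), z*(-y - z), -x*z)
-3*x**2 - x - z - 4*cos(x) + 2*exp(-x)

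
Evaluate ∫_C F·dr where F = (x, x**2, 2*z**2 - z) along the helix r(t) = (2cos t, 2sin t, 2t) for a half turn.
pi**2*(-2 + 16*pi/3)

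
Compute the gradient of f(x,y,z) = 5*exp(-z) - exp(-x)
(exp(-x), 0, -5*exp(-z))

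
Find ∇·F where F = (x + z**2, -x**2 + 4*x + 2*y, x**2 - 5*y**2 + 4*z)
7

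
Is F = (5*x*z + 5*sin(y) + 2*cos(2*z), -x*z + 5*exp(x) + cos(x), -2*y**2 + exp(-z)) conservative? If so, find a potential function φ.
No, ∇×F = (x - 4*y, 5*x - 4*sin(2*z), -z + 5*exp(x) - sin(x) - 5*cos(y)) ≠ 0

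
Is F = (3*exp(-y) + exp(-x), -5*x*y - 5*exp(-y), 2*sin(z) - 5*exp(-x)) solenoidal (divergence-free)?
No, ∇·F = -5*x + 2*cos(z) + 5*exp(-y) - exp(-x)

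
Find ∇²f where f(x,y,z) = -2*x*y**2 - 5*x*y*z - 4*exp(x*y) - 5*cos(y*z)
-4*x**2*exp(x*y) - 4*x - 4*y**2*exp(x*y) + 5*y**2*cos(y*z) + 5*z**2*cos(y*z)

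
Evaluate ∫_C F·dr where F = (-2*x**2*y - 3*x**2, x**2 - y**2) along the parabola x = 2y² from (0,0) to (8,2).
-112792/105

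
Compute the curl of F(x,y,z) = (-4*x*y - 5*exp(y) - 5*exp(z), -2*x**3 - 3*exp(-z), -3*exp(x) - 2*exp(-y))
(-3*exp(-z) + 2*exp(-y), 3*exp(x) - 5*exp(z), -6*x**2 + 4*x + 5*exp(y))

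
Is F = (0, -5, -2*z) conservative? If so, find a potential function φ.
Yes, F is conservative. φ = -5*y - z**2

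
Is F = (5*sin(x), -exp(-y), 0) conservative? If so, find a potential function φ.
Yes, F is conservative. φ = -5*cos(x) + exp(-y)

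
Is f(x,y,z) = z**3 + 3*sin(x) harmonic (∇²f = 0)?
No, ∇²f = 6*z - 3*sin(x)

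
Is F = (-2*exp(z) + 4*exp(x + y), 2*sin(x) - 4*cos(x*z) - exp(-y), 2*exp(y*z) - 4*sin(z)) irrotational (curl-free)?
No, ∇×F = (-4*x*sin(x*z) + 2*z*exp(y*z), -2*exp(z), 4*z*sin(x*z) - 4*exp(x + y) + 2*cos(x))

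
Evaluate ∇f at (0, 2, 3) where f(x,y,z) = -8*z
(0, 0, -8)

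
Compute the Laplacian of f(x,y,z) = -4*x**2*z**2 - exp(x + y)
-8*x**2 - 8*z**2 - 2*exp(x + y)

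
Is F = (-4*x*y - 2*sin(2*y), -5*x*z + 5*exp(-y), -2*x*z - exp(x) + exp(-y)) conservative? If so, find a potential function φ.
No, ∇×F = (5*x - exp(-y), 2*z + exp(x), 4*x - 5*z + 4*cos(2*y)) ≠ 0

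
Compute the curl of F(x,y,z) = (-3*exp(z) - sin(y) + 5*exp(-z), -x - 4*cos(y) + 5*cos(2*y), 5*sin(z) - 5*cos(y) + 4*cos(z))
(5*sin(y), 2*sinh(z) - 8*cosh(z), cos(y) - 1)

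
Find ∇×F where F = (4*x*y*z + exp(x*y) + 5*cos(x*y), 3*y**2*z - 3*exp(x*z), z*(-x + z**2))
(3*x*exp(x*z) - 3*y**2, 4*x*y + z, -4*x*z - x*exp(x*y) + 5*x*sin(x*y) - 3*z*exp(x*z))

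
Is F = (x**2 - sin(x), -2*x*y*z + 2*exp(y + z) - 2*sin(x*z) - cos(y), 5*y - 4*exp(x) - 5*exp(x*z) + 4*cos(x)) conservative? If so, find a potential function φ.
No, ∇×F = (2*x*y + 2*x*cos(x*z) - 2*exp(y + z) + 5, 5*z*exp(x*z) + 4*exp(x) + 4*sin(x), -2*z*(y + cos(x*z))) ≠ 0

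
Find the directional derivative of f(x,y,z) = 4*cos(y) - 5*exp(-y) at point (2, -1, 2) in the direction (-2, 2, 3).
2*sqrt(17)*(4*sin(1) + 5*E)/17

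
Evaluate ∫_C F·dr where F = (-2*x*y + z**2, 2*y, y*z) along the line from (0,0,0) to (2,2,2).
4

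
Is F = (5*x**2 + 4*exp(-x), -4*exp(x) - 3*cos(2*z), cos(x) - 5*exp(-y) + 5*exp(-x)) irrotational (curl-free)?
No, ∇×F = (-6*sin(2*z) + 5*exp(-y), sin(x) + 5*exp(-x), -4*exp(x))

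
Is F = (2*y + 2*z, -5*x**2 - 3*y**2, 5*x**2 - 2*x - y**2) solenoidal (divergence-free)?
No, ∇·F = -6*y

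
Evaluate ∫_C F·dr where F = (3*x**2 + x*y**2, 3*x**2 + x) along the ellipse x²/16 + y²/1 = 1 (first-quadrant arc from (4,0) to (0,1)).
-36 + pi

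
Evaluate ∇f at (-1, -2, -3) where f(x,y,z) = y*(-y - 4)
(0, 0, 0)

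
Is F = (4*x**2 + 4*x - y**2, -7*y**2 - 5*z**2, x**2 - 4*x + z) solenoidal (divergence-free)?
No, ∇·F = 8*x - 14*y + 5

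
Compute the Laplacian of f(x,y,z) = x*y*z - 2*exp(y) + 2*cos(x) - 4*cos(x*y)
4*x**2*cos(x*y) + 4*y**2*cos(x*y) - 2*exp(y) - 2*cos(x)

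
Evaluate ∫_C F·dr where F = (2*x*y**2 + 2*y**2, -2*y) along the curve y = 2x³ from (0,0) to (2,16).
1024/7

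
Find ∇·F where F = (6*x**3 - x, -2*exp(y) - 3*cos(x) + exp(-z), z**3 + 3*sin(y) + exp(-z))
18*x**2 + 3*z**2 - 2*exp(y) - 1 - exp(-z)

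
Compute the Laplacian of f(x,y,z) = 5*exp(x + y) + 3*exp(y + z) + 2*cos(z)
10*exp(x + y) + 6*exp(y + z) - 2*cos(z)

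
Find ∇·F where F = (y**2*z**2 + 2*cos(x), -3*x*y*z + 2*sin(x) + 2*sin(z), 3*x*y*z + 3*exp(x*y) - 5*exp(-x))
3*x*y - 3*x*z - 2*sin(x)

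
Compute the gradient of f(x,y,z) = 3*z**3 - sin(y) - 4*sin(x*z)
(-4*z*cos(x*z), -cos(y), -4*x*cos(x*z) + 9*z**2)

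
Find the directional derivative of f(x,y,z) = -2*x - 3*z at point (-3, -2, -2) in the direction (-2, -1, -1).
7*sqrt(6)/6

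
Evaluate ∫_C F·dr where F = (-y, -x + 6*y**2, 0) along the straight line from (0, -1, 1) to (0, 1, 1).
4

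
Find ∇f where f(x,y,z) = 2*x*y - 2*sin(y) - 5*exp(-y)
(2*y, 2*x - 2*cos(y) + 5*exp(-y), 0)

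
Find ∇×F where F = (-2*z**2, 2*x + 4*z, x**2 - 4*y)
(-8, -2*x - 4*z, 2)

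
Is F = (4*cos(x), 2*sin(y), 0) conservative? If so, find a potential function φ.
Yes, F is conservative. φ = 4*sin(x) - 2*cos(y)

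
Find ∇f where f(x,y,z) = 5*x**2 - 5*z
(10*x, 0, -5)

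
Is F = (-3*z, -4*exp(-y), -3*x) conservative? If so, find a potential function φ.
Yes, F is conservative. φ = -3*x*z + 4*exp(-y)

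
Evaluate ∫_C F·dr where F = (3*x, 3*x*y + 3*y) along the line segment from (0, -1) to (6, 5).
252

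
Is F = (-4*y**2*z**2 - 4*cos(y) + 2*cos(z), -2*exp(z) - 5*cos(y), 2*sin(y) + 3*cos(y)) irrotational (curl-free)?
No, ∇×F = (2*exp(z) - 3*sin(y) + 2*cos(y), -8*y**2*z - 2*sin(z), 8*y*z**2 - 4*sin(y))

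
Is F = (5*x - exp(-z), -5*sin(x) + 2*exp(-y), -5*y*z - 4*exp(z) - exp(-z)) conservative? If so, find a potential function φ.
No, ∇×F = (-5*z, exp(-z), -5*cos(x)) ≠ 0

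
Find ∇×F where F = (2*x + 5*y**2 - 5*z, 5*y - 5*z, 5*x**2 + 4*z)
(5, -10*x - 5, -10*y)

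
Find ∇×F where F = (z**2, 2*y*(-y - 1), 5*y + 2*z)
(5, 2*z, 0)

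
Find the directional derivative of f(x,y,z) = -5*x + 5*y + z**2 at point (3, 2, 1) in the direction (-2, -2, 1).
2/3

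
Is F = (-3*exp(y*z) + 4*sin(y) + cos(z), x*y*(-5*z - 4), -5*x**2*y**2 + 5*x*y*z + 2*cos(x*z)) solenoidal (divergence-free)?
No, ∇·F = x*(5*y - 5*z - 2*sin(x*z) - 4)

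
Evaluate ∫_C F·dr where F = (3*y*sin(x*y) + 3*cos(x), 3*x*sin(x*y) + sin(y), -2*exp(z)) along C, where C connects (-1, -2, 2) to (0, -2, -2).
-3 + 3*cos(2) + 3*sin(1) + 4*sinh(2)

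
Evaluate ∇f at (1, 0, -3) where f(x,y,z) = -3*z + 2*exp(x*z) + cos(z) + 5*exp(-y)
(-6*exp(-3), -5, -3 + 2*exp(-3) + sin(3))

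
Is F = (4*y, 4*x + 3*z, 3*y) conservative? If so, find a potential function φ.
Yes, F is conservative. φ = y*(4*x + 3*z)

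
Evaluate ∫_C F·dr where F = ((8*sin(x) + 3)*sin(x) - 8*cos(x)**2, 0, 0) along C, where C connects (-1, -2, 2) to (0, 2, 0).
-4*sin(2) - 3 + 3*cos(1)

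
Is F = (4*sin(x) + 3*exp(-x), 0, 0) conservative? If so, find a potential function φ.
Yes, F is conservative. φ = -4*cos(x) - 3*exp(-x)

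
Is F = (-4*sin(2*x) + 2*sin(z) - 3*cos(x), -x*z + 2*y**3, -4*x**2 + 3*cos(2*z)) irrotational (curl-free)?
No, ∇×F = (x, 8*x + 2*cos(z), -z)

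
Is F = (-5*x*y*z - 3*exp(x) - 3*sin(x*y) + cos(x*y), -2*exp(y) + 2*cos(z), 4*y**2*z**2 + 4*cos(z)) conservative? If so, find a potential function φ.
No, ∇×F = (8*y*z**2 + 2*sin(z), -5*x*y, x*(5*z + sin(x*y) + 3*cos(x*y))) ≠ 0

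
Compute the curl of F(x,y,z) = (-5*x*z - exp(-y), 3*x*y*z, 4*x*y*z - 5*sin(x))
(x*(-3*y + 4*z), -5*x - 4*y*z + 5*cos(x), 3*y*z - exp(-y))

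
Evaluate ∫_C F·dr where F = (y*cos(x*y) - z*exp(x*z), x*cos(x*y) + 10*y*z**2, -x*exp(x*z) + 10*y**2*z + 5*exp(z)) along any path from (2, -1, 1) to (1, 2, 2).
-5*E + 2*sin(2) + 5*exp(2) + 75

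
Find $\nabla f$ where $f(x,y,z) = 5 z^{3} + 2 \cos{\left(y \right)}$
(0, -2*sin(y), 15*z**2)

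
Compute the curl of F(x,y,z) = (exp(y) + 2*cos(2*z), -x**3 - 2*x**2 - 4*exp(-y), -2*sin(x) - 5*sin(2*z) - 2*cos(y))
(2*sin(y), -4*sin(2*z) + 2*cos(x), -3*x**2 - 4*x - exp(y))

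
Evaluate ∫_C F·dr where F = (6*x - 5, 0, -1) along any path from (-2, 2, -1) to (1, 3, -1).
-24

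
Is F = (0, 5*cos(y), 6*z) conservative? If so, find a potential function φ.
Yes, F is conservative. φ = 3*z**2 + 5*sin(y)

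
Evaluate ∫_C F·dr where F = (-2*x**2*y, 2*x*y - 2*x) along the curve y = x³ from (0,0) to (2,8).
1352/21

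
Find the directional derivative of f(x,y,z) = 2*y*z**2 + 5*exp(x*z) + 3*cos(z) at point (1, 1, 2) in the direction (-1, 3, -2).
sqrt(14)*(-10*exp(2) + 3*sin(2) + 4)/7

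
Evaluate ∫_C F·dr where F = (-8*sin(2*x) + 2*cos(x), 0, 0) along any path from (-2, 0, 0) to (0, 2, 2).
2*sin(2) - 4*cos(4) + 4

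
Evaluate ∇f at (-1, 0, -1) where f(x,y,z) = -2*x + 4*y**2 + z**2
(-2, 0, -2)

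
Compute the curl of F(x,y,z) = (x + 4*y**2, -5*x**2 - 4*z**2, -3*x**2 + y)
(8*z + 1, 6*x, -10*x - 8*y)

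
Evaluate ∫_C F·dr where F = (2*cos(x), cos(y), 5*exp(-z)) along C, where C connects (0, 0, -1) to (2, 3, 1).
-5*exp(-1) + sin(3) + 2*sin(2) + 5*E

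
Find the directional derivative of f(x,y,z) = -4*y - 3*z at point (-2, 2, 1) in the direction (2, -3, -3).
21*sqrt(22)/22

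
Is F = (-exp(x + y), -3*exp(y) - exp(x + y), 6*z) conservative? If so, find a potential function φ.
Yes, F is conservative. φ = 3*z**2 - 3*exp(y) - exp(x + y)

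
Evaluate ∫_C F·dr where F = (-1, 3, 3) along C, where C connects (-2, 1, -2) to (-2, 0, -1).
0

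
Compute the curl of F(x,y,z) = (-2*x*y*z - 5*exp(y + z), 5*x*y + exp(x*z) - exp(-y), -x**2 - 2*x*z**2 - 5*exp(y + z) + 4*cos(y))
(-x*exp(x*z) - 5*exp(y + z) - 4*sin(y), -2*x*y + 2*x + 2*z**2 - 5*exp(y + z), 2*x*z + 5*y + z*exp(x*z) + 5*exp(y + z))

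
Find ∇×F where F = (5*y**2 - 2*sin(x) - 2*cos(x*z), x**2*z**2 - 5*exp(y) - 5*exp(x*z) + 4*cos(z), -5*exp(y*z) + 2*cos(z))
(-2*x**2*z + 5*x*exp(x*z) - 5*z*exp(y*z) + 4*sin(z), 2*x*sin(x*z), 2*x*z**2 - 10*y - 5*z*exp(x*z))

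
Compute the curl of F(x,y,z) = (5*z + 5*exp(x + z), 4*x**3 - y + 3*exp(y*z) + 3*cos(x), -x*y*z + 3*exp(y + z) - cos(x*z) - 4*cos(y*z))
(-x*z - 3*y*exp(y*z) + 4*z*sin(y*z) + 3*exp(y + z), y*z - z*sin(x*z) + 5*exp(x + z) + 5, 12*x**2 - 3*sin(x))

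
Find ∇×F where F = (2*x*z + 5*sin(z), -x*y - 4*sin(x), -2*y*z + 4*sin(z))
(-2*z, 2*x + 5*cos(z), -y - 4*cos(x))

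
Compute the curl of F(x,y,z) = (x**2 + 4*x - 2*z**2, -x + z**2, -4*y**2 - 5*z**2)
(-8*y - 2*z, -4*z, -1)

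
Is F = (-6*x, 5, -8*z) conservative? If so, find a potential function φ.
Yes, F is conservative. φ = -3*x**2 + 5*y - 4*z**2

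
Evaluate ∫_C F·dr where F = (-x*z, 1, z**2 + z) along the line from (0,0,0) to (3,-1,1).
-19/6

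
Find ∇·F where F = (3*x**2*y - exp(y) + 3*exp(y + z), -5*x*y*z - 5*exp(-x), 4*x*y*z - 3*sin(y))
5*x*(2*y - z)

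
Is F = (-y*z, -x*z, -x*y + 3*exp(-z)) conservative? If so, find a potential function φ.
Yes, F is conservative. φ = -x*y*z - 3*exp(-z)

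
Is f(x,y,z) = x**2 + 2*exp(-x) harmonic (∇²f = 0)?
No, ∇²f = 2 + 2*exp(-x)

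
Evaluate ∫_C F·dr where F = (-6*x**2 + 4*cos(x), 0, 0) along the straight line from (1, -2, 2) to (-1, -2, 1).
4 - 8*sin(1)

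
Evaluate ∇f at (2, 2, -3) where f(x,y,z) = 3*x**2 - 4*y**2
(12, -16, 0)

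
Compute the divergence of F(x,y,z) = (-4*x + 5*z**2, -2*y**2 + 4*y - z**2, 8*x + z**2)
-4*y + 2*z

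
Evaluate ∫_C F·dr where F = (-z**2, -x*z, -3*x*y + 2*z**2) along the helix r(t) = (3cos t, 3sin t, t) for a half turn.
-12 + 3*pi**2/4 + 2*pi**3/3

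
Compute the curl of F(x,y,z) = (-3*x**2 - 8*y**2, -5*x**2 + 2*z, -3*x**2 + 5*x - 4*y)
(-6, 6*x - 5, -10*x + 16*y)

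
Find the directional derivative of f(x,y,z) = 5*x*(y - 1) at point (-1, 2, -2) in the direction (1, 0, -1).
5*sqrt(2)/2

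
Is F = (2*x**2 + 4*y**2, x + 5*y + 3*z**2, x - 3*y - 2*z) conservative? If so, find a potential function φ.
No, ∇×F = (-6*z - 3, -1, 1 - 8*y) ≠ 0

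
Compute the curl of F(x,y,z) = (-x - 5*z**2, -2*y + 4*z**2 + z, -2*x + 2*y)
(1 - 8*z, 2 - 10*z, 0)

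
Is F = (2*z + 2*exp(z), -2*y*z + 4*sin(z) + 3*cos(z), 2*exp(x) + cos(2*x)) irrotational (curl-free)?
No, ∇×F = (2*y + 3*sin(z) - 4*cos(z), -2*exp(x) + 2*exp(z) + 2*sin(2*x) + 2, 0)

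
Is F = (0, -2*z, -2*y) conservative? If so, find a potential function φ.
Yes, F is conservative. φ = -2*y*z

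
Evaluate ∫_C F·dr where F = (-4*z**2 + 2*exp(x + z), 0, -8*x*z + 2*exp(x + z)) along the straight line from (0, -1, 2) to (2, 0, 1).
-2*exp(2) - 8 + 2*exp(3)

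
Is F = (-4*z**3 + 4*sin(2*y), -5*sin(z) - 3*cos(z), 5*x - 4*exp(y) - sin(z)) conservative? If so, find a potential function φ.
No, ∇×F = (-4*exp(y) - 3*sin(z) + 5*cos(z), -12*z**2 - 5, -8*cos(2*y)) ≠ 0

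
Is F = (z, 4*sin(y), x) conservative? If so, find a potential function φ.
Yes, F is conservative. φ = x*z - 4*cos(y)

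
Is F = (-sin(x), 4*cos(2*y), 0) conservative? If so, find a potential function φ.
Yes, F is conservative. φ = 2*sin(2*y) + cos(x)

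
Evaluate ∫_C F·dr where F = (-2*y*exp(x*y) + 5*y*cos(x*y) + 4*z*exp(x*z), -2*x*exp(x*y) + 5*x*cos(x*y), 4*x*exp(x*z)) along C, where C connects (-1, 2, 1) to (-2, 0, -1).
-2 - 4*exp(-1) + 2*exp(-2) + 5*sin(2) + 4*exp(2)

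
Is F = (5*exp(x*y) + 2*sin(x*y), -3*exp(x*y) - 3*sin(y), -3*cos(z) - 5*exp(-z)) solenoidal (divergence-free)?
No, ∇·F = -3*x*exp(x*y) + 5*y*exp(x*y) + 2*y*cos(x*y) + 3*sin(z) - 3*cos(y) + 5*exp(-z)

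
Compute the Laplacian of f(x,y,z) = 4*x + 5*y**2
10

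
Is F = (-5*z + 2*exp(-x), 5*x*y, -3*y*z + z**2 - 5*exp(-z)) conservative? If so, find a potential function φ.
No, ∇×F = (-3*z, -5, 5*y) ≠ 0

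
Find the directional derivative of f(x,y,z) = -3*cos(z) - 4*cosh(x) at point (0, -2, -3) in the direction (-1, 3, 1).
-3*sqrt(11)*sin(3)/11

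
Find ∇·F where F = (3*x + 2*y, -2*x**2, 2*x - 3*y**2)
3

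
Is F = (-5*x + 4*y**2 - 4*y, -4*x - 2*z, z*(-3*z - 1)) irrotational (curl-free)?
No, ∇×F = (2, 0, -8*y)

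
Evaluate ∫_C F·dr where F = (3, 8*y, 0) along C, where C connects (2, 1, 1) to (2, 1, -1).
0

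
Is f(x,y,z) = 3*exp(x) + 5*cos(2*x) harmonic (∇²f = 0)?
No, ∇²f = 3*exp(x) - 20*cos(2*x)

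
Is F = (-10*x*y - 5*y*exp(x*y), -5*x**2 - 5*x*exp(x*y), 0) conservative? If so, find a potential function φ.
Yes, F is conservative. φ = -5*x**2*y - 5*exp(x*y)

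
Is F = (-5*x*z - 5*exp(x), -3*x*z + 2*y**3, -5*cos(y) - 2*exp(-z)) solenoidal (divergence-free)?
No, ∇·F = 6*y**2 - 5*z - 5*exp(x) + 2*exp(-z)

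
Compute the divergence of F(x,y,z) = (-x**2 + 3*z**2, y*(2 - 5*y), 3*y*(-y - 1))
-2*x - 10*y + 2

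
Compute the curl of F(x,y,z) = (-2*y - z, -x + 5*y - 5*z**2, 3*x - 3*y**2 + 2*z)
(-6*y + 10*z, -4, 1)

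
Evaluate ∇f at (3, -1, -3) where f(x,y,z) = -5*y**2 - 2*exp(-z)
(0, 10, 2*exp(3))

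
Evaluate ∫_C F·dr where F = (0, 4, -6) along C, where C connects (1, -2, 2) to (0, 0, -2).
32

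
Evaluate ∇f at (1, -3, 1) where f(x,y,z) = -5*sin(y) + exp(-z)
(0, -5*cos(3), -exp(-1))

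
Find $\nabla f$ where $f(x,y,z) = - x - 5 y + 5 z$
(-1, -5, 5)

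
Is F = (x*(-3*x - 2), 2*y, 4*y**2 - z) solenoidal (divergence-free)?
No, ∇·F = -6*x - 1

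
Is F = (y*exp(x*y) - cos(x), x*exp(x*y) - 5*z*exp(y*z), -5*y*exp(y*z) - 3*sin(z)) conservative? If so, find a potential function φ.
Yes, F is conservative. φ = exp(x*y) - 5*exp(y*z) - sin(x) + 3*cos(z)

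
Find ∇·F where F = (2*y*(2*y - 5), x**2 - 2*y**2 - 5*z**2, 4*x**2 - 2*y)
-4*y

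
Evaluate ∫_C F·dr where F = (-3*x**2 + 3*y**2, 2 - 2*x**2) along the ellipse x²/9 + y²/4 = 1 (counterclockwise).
0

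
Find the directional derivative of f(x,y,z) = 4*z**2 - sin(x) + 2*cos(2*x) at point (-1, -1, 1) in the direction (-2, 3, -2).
2*sqrt(17)*(-8 - 4*sin(2) + cos(1))/17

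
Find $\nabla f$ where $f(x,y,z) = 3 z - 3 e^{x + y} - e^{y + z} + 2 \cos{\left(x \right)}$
(-3*exp(x + y) - 2*sin(x), -3*exp(x + y) - exp(y + z), 3 - exp(y + z))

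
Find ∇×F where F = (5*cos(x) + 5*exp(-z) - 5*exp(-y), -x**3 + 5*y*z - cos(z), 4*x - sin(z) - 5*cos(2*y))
(-5*y + 10*sin(2*y) - sin(z), -4 - 5*exp(-z), -3*x**2 - 5*exp(-y))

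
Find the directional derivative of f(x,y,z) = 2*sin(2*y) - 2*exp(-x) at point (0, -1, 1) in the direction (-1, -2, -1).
-sqrt(6)*(4*cos(2) + 1)/3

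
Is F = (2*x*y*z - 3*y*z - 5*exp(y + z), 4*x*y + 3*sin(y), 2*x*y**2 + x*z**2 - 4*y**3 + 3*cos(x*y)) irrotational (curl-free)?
No, ∇×F = (4*x*y - 3*x*sin(x*y) - 12*y**2, 2*x*y - 2*y**2 + 3*y*sin(x*y) - 3*y - z**2 - 5*exp(y + z), -2*x*z + 4*y + 3*z + 5*exp(y + z))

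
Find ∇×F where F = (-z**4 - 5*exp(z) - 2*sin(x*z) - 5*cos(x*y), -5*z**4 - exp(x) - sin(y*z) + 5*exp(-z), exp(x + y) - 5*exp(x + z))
(y*cos(y*z) + 20*z**3 + exp(x + y) + 5*exp(-z), -2*x*cos(x*z) - 4*z**3 - 5*exp(z) - exp(x + y) + 5*exp(x + z), -5*x*sin(x*y) - exp(x))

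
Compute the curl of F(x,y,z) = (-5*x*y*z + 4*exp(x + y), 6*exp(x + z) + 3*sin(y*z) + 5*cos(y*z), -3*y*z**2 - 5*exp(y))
(5*y*sin(y*z) - 3*y*cos(y*z) - 3*z**2 - 5*exp(y) - 6*exp(x + z), -5*x*y, 5*x*z - 4*exp(x + y) + 6*exp(x + z))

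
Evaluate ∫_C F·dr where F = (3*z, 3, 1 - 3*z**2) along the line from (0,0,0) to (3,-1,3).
-27/2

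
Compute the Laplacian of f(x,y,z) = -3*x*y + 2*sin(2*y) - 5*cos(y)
(5 - 16*sin(y))*cos(y)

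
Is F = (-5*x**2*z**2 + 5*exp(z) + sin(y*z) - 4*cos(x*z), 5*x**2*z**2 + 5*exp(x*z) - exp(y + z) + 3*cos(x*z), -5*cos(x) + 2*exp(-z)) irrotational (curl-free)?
No, ∇×F = (-10*x**2*z - 5*x*exp(x*z) + 3*x*sin(x*z) + exp(y + z), -10*x**2*z + 4*x*sin(x*z) + y*cos(y*z) + 5*exp(z) - 5*sin(x), z*(10*x*z + 5*exp(x*z) - 3*sin(x*z) - cos(y*z)))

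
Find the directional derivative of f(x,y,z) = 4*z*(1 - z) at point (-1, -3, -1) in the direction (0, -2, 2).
6*sqrt(2)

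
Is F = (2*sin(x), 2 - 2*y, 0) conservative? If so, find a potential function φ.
Yes, F is conservative. φ = -y**2 + 2*y - 2*cos(x)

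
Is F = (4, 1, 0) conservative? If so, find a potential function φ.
Yes, F is conservative. φ = 4*x + y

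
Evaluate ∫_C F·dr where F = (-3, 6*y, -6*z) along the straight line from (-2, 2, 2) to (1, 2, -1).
0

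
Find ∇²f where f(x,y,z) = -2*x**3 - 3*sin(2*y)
-12*x + 12*sin(2*y)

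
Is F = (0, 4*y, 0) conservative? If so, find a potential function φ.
Yes, F is conservative. φ = 2*y**2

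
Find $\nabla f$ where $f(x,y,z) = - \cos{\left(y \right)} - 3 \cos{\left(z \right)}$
(0, sin(y), 3*sin(z))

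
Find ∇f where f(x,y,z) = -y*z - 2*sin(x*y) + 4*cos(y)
(-2*y*cos(x*y), -2*x*cos(x*y) - z - 4*sin(y), -y)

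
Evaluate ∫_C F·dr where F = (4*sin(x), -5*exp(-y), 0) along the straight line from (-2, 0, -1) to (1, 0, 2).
-4*cos(1) + 4*cos(2)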